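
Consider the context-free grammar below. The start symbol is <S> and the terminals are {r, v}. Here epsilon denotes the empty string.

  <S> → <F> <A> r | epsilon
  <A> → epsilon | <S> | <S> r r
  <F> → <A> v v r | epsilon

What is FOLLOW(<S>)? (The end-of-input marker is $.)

FIRST(<S>): from <S>→<F> <A> r we get {r, v}; from <S>→epsilon we get {epsilon}. So FIRST(<S>) = {epsilon, r, v}.
FIRST(<A>): from <A>→epsilon we get {epsilon}; from <A>→<S> we get {epsilon, r, v}; from <A>→<S> r r we get {r, v}. So FIRST(<A>) = {epsilon, r, v}.
FIRST(<F>): from <F>→<A> v v r we get {r, v}; from <F>→epsilon we get {epsilon}. So FIRST(<F>) = {epsilon, r, v}.
FOLLOW(<S>) includes $ since <S> is the start symbol.
FOLLOW(<A>): in <S>→<F> <A> r, <A> is followed by r with FIRST {r}; in <F>→<A> v v r, <A> is followed by v v r with FIRST {v}. Thus FOLLOW(<A>) = {r, v}.
FOLLOW(<S>): in <A>→<S>, the suffix after <S> is empty, so FOLLOW(<S>) ⊇ FOLLOW(<A>) = {r, v}; in <A>→<S> r r, <S> is followed by r r with FIRST {r}. Thus FOLLOW(<S>) = {$, r, v}.
FOLLOW(<F>): in <S>→<F> <A> r, <F> is followed by <A> r with FIRST {r, v}. Thus FOLLOW(<F>) = {r, v}.

{$, r, v}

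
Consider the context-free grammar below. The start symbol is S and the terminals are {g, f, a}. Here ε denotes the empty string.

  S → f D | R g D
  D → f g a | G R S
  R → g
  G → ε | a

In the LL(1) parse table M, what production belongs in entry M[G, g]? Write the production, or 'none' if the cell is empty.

G → ε

FIRST(R) = {g}
FIRST(G) = {ε, a}
FIRST(S) = {f, g}  (via R g D)
FIRST(D) = {a, f, g}  (via G R S)
FOLLOW(S) includes $ since S is the start symbol.
FOLLOW(G): in D→G R S, G is followed by R S with FIRST {g}. Thus FOLLOW(G) = {g}.
For G → ε: FIRST(ε) = {ε}, so it goes in M[G, t] for t ∈ {}; since ε ∈ FIRST, also for every t ∈ FOLLOW(G) = {g}.
For G → a: FIRST(a) = {a}, so it goes in M[G, t] for t ∈ {a}.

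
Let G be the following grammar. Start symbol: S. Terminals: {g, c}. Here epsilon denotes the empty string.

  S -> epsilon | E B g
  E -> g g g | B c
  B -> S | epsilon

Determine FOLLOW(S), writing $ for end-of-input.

{$, c, g}

FIRST(S): from S->epsilon we get {epsilon}; from S->E B g we get {c, g}. So FIRST(S) = {epsilon, c, g}.
FIRST(B): from B->S we get {epsilon, c, g}; from B->epsilon we get {epsilon}. So FIRST(B) = {epsilon, c, g}.
FIRST(E): from E->g g g we get {g}; from E->B c we get {c, g}. So FIRST(E) = {c, g}.
FOLLOW(S) includes $ since S is the start symbol.
FOLLOW(E): in S->E B g, E is followed by B g with FIRST {c, g}. Thus FOLLOW(E) = {c, g}.
FOLLOW(B): in S->E B g, B is followed by g with FIRST {g}; in E->B c, B is followed by c with FIRST {c}. Thus FOLLOW(B) = {c, g}.
FOLLOW(S): in B->S, the suffix after S is empty, so FOLLOW(S) ⊇ FOLLOW(B) = {c, g}. Thus FOLLOW(S) = {$, c, g}.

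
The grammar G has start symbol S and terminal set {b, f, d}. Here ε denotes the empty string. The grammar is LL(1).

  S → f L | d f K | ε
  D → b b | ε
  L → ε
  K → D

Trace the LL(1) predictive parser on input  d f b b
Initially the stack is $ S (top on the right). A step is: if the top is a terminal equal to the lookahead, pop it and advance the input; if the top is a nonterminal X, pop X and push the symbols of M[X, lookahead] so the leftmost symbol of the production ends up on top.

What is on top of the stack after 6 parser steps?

b

     Stack    Input      Action
  1  $ S      d f b b $  expand S → d f K
  2  $ K f d  d f b b $  match d
  3  $ K f    f b b $    match f
  4  $ K      b b $      expand K → D
  5  $ D      b b $      expand D → b b
  6  $ b b    b b $      match b
Stack after step 6: $ b (top = b).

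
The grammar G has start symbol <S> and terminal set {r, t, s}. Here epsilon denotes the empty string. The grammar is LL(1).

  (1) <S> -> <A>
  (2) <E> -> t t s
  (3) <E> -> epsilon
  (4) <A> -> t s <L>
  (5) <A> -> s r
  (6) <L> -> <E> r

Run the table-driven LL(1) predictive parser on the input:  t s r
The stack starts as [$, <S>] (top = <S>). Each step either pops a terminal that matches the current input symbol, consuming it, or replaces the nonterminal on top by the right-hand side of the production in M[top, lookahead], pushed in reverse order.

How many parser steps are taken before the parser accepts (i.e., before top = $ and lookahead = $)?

7

step 1: stack=$ <S>  input=t s r $  — expand <S> -> <A>
step 2: stack=$ <A>  input=t s r $  — expand <A> -> t s <L>
step 3: stack=$ <L> s t  input=t s r $  — match t
step 4: stack=$ <L> s  input=s r $  — match s
step 5: stack=$ <L>  input=r $  — expand <L> -> <E> r
step 6: stack=$ r <E>  input=r $  — expand <E> -> epsilon
step 7: stack=$ r  input=r $  — match r
Accept reached after 7 steps.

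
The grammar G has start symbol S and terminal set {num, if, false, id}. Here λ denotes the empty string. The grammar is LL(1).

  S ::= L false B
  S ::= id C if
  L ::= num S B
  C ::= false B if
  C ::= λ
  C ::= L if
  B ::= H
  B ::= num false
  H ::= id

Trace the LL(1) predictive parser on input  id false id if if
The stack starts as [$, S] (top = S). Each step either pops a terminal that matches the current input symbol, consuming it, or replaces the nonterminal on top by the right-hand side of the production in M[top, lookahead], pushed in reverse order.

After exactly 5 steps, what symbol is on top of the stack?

H

     Stack            Input                Action
  1  $ S              id false id if if $  expand S ::= id C if
  2  $ if C id        id false id if if $  match id
  3  $ if C           false id if if $     expand C ::= false B if
  4  $ if if B false  false id if if $     match false
  5  $ if if B        id if if $           expand B ::= H
Stack after step 5: $ if if H (top = H).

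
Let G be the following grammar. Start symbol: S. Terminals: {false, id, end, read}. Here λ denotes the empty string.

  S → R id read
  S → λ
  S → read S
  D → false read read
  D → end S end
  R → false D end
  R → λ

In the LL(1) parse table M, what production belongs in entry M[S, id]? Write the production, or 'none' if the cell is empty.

FIRST(D): from D→false read read we get {false}; from D→end S end we get {end}. So FIRST(D) = {end, false}.
FIRST(R): from R→false D end we get {false}; from R→λ we get {λ}. So FIRST(R) = {λ, false}.
FIRST(S): from S→R id read we get {false, id}; from S→λ we get {λ}; from S→read S we get {read}. So FIRST(S) = {λ, false, id, read}.
FOLLOW(S) includes $ since S is the start symbol.
FOLLOW(S): in S→read S, the suffix after S is empty (adds nothing new); in D→end S end, S is followed by end with FIRST {end}. Thus FOLLOW(S) = {$, end}.
For S → R id read: FIRST(R id read) = {false, id}, so it goes in M[S, t] for t ∈ {false, id}.
For S → λ: FIRST(λ) = {λ}, so it goes in M[S, t] for t ∈ {}; since λ ∈ FIRST, also for every t ∈ FOLLOW(S) = {$, end}.
For S → read S: FIRST(read S) = {read}, so it goes in M[S, t] for t ∈ {read}.

S → R id read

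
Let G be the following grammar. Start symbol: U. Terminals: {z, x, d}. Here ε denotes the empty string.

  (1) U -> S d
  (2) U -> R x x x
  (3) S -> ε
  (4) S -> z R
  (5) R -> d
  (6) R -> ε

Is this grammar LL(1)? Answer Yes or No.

FIRST(U) = {d, x, z}
FIRST(S) = {ε, z}
FIRST(R) = {ε, d}
FOLLOW(U) = {$}
FOLLOW(S) = {d}
FOLLOW(R) = {d, x}
Cell M[R, d] receives both R -> d and R -> ε — the grammar is not LL(1).

No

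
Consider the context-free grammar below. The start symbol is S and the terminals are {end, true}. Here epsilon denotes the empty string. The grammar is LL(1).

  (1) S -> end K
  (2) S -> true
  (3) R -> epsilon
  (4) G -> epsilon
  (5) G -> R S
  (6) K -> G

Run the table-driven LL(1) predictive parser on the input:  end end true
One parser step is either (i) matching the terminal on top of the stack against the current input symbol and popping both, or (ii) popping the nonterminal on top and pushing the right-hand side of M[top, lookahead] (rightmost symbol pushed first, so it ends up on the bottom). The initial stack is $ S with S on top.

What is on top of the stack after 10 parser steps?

S

      Stack    Input           Action
   1  $ S      end end true $  expand S -> end K
   2  $ K end  end end true $  match end
   3  $ K      end true $      expand K -> G
   4  $ G      end true $      expand G -> R S
   5  $ S R    end true $      expand R -> epsilon
   6  $ S      end true $      expand S -> end K
   7  $ K end  end true $      match end
   8  $ K      true $          expand K -> G
   9  $ G      true $          expand G -> R S
  10  $ S R    true $          expand R -> epsilon
Stack after step 10: $ S (top = S).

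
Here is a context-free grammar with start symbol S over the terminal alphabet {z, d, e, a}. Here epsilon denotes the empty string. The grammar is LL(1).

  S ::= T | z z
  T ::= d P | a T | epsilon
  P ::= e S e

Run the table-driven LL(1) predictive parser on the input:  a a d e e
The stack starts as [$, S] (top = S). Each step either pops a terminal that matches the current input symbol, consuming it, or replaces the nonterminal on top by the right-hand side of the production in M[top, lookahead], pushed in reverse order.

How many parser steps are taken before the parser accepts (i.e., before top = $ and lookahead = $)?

12

step 1: stack=$ S  input=a a d e e $  — expand S ::= T
step 2: stack=$ T  input=a a d e e $  — expand T ::= a T
step 3: stack=$ T a  input=a a d e e $  — match a
step 4: stack=$ T  input=a d e e $  — expand T ::= a T
step 5: stack=$ T a  input=a d e e $  — match a
step 6: stack=$ T  input=d e e $  — expand T ::= d P
step 7: stack=$ P d  input=d e e $  — match d
step 8: stack=$ P  input=e e $  — expand P ::= e S e
step 9: stack=$ e S e  input=e e $  — match e
step 10: stack=$ e S  input=e $  — expand S ::= T
step 11: stack=$ e T  input=e $  — expand T ::= epsilon
step 12: stack=$ e  input=e $  — match e
Accept reached after 12 steps.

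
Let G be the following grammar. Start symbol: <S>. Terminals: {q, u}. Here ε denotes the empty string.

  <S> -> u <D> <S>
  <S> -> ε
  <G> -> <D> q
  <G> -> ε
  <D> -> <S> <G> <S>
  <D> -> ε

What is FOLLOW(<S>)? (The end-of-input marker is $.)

{$, q, u}

FIRST(<S>) = {ε, u}
FIRST(<G>) = {ε, q, u}  (via <D> q)
FIRST(<D>) = {ε, q, u}  (via <S> <G> <S>)
FOLLOW(<S>) includes $ since <S> is the start symbol.
FOLLOW(<S>): in <S>->u <D> <S>, the suffix after <S> is empty (adds nothing new); in <D>-><S> <G> <S> (occurrence 1), <S> is followed by <G> <S> with FIRST {ε, q, u}; in <D>-><S> <G> <S> (occurrence 1), the suffix after <S> is nullable, so FOLLOW(<S>) ⊇ FOLLOW(<D>) = {$, q, u}; in <D>-><S> <G> <S> (occurrence 2), the suffix after <S> is empty, so FOLLOW(<S>) ⊇ FOLLOW(<D>) = {$, q, u}. Thus FOLLOW(<S>) = {$, q, u}.
FOLLOW(<D>): in <S>->u <D> <S>, <D> is followed by <S> with FIRST {ε, u}; in <S>->u <D> <S>, the suffix after <D> is nullable, so FOLLOW(<D>) ⊇ FOLLOW(<S>) = {$, q, u}; in <G>-><D> q, <D> is followed by q with FIRST {q}. Thus FOLLOW(<D>) = {$, q, u}.
FOLLOW(<G>): in <D>-><S> <G> <S>, <G> is followed by <S> with FIRST {ε, u}; in <D>-><S> <G> <S>, the suffix after <G> is nullable, so FOLLOW(<G>) ⊇ FOLLOW(<D>) = {$, q, u}. Thus FOLLOW(<G>) = {$, q, u}.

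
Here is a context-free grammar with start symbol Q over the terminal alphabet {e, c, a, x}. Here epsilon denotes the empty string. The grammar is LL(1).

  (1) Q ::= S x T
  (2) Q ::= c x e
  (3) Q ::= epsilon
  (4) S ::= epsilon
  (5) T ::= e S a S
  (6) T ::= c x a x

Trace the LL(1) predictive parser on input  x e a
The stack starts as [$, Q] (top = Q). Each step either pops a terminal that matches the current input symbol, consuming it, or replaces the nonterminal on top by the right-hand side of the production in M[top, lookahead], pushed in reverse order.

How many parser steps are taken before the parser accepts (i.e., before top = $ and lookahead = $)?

step 1: stack=$ Q  input=x e a $  — expand Q ::= S x T
step 2: stack=$ T x S  input=x e a $  — expand S ::= epsilon
step 3: stack=$ T x  input=x e a $  — match x
step 4: stack=$ T  input=e a $  — expand T ::= e S a S
step 5: stack=$ S a S e  input=e a $  — match e
step 6: stack=$ S a S  input=a $  — expand S ::= epsilon
step 7: stack=$ S a  input=a $  — match a
step 8: stack=$ S  input=$  — expand S ::= epsilon
Accept reached after 8 steps.

8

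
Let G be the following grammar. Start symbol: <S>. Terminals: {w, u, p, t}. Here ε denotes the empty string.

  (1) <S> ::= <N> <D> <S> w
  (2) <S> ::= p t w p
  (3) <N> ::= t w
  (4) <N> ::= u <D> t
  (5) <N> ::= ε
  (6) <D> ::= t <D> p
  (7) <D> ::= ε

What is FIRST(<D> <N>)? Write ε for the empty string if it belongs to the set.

{ε, t, u}

FIRST(<N>): from <N>::=t w we get {t}; from <N>::=u <D> t we get {u}; from <N>::=ε we get {ε}. So FIRST(<N>) = {ε, t, u}.
FIRST(<D>): from <D>::=t <D> p we get {t}; from <D>::=ε we get {ε}. So FIRST(<D>) = {ε, t}.
FIRST(<S>): from <S>::=<N> <D> <S> w we get {p, t, u}; from <S>::=p t w p we get {p}. So FIRST(<S>) = {p, t, u}.
FIRST(<D> <N>): take FIRST of each symbol in turn, carrying on past any symbol whose FIRST contains ε; result {ε, t, u}.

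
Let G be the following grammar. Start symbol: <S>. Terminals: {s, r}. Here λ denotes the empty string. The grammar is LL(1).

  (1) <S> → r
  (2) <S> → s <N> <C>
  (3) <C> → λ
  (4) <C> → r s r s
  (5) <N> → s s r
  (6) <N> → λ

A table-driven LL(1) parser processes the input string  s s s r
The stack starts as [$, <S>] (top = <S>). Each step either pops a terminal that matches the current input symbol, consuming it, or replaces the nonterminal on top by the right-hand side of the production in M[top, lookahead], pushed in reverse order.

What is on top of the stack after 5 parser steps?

r

     Stack        Input      Action
  1  $ <S>        s s s r $  expand <S> → s <N> <C>
  2  $ <C> <N> s  s s s r $  match s
  3  $ <C> <N>    s s r $    expand <N> → s s r
  4  $ <C> r s s  s s r $    match s
  5  $ <C> r s    s r $      match s
Stack after step 5: $ <C> r (top = r).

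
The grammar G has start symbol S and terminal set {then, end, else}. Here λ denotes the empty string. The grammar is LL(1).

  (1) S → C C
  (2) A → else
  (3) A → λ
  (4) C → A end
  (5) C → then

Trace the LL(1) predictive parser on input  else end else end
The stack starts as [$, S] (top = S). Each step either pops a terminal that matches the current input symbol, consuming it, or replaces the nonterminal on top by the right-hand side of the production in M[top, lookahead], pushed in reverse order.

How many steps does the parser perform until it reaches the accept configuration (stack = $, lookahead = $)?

9

     Stack         Input                Action
  1  $ S           else end else end $  expand S → C C
  2  $ C C         else end else end $  expand C → A end
  3  $ C end A     else end else end $  expand A → else
  4  $ C end else  else end else end $  match else
  5  $ C end       end else end $       match end
  6  $ C           else end $           expand C → A end
  7  $ end A       else end $           expand A → else
  8  $ end else    else end $           match else
  9  $ end         end $                match end
Accept reached after 9 steps.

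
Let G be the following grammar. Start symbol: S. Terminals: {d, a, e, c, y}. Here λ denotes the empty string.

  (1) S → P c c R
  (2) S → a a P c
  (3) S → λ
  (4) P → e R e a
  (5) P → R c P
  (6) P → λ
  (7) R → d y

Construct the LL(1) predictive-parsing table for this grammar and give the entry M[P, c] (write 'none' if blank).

P → λ

FIRST(R) = {d}
FIRST(P) = {λ, d, e}  (via R c P)
FIRST(S) = {λ, a, c, d, e}  (via P c c R)
FOLLOW(S) includes $ since S is the start symbol.
FOLLOW(P): in S→P c c R, P is followed by c c R with FIRST {c}; in S→a a P c, P is followed by c with FIRST {c}; in P→R c P, the suffix after P is empty (adds nothing new). Thus FOLLOW(P) = {c}.
For P → e R e a: FIRST(e R e a) = {e}, so it goes in M[P, t] for t ∈ {e}.
For P → R c P: FIRST(R c P) = {d}, so it goes in M[P, t] for t ∈ {d}.
For P → λ: FIRST(λ) = {λ}, so it goes in M[P, t] for t ∈ {}; since λ ∈ FIRST, also for every t ∈ FOLLOW(P) = {c}.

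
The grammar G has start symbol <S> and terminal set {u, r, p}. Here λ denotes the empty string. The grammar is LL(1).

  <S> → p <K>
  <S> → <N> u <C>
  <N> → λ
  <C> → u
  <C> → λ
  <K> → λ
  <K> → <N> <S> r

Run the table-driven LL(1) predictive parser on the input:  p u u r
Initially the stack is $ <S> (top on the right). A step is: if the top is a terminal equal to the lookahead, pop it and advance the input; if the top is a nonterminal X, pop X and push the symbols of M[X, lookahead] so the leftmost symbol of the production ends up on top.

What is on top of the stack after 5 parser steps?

     Stack        Input      Action
  1  $ <S>        p u u r $  expand <S> → p <K>
  2  $ <K> p      p u u r $  match p
  3  $ <K>        u u r $    expand <K> → <N> <S> r
  4  $ r <S> <N>  u u r $    expand <N> → λ
  5  $ r <S>      u u r $    expand <S> → <N> u <C>
Stack after step 5: $ r <C> u <N> (top = <N>).

<N>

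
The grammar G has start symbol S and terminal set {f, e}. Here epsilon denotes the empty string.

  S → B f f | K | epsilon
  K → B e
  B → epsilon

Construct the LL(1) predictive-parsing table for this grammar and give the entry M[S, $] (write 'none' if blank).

S → epsilon

FIRST(B) = {epsilon}
FIRST(K) = {e}  (via B e)
FIRST(S) = {epsilon, e, f}  (via B f f, K)
FOLLOW(S) includes $ since S is the start symbol.
FOLLOW(S): S appears on no right-hand side. Thus FOLLOW(S) = {$}.
For S → B f f: FIRST(B f f) = {f}, so it goes in M[S, t] for t ∈ {f}.
For S → K: FIRST(K) = {e}, so it goes in M[S, t] for t ∈ {e}.
For S → epsilon: FIRST(epsilon) = {epsilon}, so it goes in M[S, t] for t ∈ {}; since epsilon ∈ FIRST, also for every t ∈ FOLLOW(S) = {$}.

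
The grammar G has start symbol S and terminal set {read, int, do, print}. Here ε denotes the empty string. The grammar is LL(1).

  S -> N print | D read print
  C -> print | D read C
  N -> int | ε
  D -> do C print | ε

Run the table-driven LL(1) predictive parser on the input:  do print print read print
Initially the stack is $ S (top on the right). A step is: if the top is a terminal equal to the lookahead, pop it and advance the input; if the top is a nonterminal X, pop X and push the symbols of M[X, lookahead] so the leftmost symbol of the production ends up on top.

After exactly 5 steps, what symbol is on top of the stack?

step 1: stack=$ S  input=do print print read print $  — expand S -> D read print
step 2: stack=$ print read D  input=do print print read print $  — expand D -> do C print
step 3: stack=$ print read print C do  input=do print print read print $  — match do
step 4: stack=$ print read print C  input=print print read print $  — expand C -> print
step 5: stack=$ print read print print  input=print print read print $  — match print
Stack after step 5: $ print read print (top = print).

print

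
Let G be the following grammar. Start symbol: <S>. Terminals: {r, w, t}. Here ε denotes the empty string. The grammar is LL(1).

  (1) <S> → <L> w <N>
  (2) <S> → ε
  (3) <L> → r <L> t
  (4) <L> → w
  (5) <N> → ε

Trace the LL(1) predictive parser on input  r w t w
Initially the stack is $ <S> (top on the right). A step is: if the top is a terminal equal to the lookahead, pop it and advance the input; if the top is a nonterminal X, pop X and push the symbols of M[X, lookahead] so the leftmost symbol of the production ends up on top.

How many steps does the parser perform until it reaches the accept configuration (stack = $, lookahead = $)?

     Stack            Input      Action
  1  $ <S>            r w t w $  expand <S> → <L> w <N>
  2  $ <N> w <L>      r w t w $  expand <L> → r <L> t
  3  $ <N> w t <L> r  r w t w $  match r
  4  $ <N> w t <L>    w t w $    expand <L> → w
  5  $ <N> w t w      w t w $    match w
  6  $ <N> w t        t w $      match t
  7  $ <N> w          w $        match w
  8  $ <N>            $          expand <N> → ε
Accept reached after 8 steps.

8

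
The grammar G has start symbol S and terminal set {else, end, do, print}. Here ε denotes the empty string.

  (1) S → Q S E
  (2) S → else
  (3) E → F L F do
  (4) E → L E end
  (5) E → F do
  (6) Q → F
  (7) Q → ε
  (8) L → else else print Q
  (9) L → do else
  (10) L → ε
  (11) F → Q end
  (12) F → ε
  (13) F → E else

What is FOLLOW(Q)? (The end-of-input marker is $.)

FIRST(L) = {ε, do, else}
FIRST(S) = {do, else, end}  (via Q S E)
FIRST(E) = {do, else, end}  (via F L F do, L E end, F do)
FIRST(Q) = {ε, do, else, end}  (via F)
FIRST(F) = {ε, do, else, end}  (via Q end, E else)
FOLLOW(S) includes $ since S is the start symbol.
FOLLOW(S): in S→Q S E, S is followed by E with FIRST {do, else, end}. Thus FOLLOW(S) = {$, do, else, end}.
FOLLOW(E): in S→Q S E, the suffix after E is empty, so FOLLOW(E) ⊇ FOLLOW(S) = {$, do, else, end}; in E→L E end, E is followed by end with FIRST {end}; in F→E else, E is followed by else with FIRST {else}. Thus FOLLOW(E) = {$, do, else, end}.
FOLLOW(L): in E→F L F do, L is followed by F do with FIRST {do, else, end}; in E→L E end, L is followed by E end with FIRST {do, else, end}. Thus FOLLOW(L) = {do, else, end}.
FOLLOW(Q): in S→Q S E, Q is followed by S E with FIRST {do, else, end}; in L→else else print Q, the suffix after Q is empty, so FOLLOW(Q) ⊇ FOLLOW(L) = {do, else, end}; in F→Q end, Q is followed by end with FIRST {end}. Thus FOLLOW(Q) = {do, else, end}.
FOLLOW(F): in E→F L F do (occurrence 1), F is followed by L F do with FIRST {do, else, end}; in E→F L F do (occurrence 2), F is followed by do with FIRST {do}; in E→F do, F is followed by do with FIRST {do}; in Q→F, the suffix after F is empty, so FOLLOW(F) ⊇ FOLLOW(Q) = {do, else, end}. Thus FOLLOW(F) = {do, else, end}.

{do, else, end}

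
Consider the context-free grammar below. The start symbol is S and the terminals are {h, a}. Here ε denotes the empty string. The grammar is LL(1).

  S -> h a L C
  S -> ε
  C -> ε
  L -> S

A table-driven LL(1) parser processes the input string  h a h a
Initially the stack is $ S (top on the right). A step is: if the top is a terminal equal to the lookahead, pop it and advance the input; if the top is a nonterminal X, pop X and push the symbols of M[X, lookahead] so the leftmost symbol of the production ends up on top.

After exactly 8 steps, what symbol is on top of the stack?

     Stack        Input      Action
  1  $ S          h a h a $  expand S -> h a L C
  2  $ C L a h    h a h a $  match h
  3  $ C L a      a h a $    match a
  4  $ C L        h a $      expand L -> S
  5  $ C S        h a $      expand S -> h a L C
  6  $ C C L a h  h a $      match h
  7  $ C C L a    a $        match a
  8  $ C C L      $          expand L -> S
Stack after step 8: $ C C S (top = S).

S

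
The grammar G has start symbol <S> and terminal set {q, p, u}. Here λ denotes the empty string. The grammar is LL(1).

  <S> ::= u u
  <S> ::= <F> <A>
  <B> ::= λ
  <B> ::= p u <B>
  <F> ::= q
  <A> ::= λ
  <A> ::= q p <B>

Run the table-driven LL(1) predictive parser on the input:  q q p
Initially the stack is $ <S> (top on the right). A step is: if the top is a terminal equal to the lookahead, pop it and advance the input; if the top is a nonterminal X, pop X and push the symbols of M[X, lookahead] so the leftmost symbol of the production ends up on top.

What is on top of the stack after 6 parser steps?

<B>

step 1: stack=$ <S>  input=q q p $  — expand <S> ::= <F> <A>
step 2: stack=$ <A> <F>  input=q q p $  — expand <F> ::= q
step 3: stack=$ <A> q  input=q q p $  — match q
step 4: stack=$ <A>  input=q p $  — expand <A> ::= q p <B>
step 5: stack=$ <B> p q  input=q p $  — match q
step 6: stack=$ <B> p  input=p $  — match p
Stack after step 6: $ <B> (top = <B>).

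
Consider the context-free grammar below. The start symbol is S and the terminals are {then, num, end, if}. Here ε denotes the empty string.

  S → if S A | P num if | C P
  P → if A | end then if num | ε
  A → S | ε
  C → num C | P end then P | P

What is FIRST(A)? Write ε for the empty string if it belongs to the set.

FIRST(P): from P→if A we get {if}; from P→end then if num we get {end}; from P→ε we get {ε}. So FIRST(P) = {ε, end, if}.
FIRST(C): from C→num C we get {num}; from C→P end then P we get {end, if}; from C→P we get {ε, end, if}. So FIRST(C) = {ε, end, if, num}.
FIRST(S): from S→if S A we get {if}; from S→P num if we get {end, if, num}; from S→C P we get {ε, end, if, num}. So FIRST(S) = {ε, end, if, num}.
FIRST(A): from A→S we get {ε, end, if, num}; from A→ε we get {ε}. So FIRST(A) = {ε, end, if, num}.

{ε, end, if, num}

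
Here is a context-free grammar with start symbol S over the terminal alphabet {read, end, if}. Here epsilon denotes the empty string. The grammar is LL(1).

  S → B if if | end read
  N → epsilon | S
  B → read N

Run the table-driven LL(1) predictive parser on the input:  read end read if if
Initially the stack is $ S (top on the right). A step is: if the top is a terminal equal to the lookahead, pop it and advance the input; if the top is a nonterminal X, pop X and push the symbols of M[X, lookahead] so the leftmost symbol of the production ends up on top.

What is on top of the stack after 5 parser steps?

     Stack           Input                  Action
  1  $ S             read end read if if $  expand S → B if if
  2  $ if if B       read end read if if $  expand B → read N
  3  $ if if N read  read end read if if $  match read
  4  $ if if N       end read if if $       expand N → S
  5  $ if if S       end read if if $       expand S → end read
Stack after step 5: $ if if read end (top = end).

end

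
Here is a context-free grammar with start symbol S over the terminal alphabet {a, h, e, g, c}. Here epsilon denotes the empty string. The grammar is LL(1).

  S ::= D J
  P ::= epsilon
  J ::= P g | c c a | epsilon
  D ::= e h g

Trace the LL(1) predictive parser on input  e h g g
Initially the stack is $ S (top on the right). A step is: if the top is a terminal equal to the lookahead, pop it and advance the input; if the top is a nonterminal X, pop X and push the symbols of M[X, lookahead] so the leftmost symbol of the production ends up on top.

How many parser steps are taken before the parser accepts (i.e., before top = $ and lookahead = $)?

     Stack      Input      Action
  1  $ S        e h g g $  expand S ::= D J
  2  $ J D      e h g g $  expand D ::= e h g
  3  $ J g h e  e h g g $  match e
  4  $ J g h    h g g $    match h
  5  $ J g      g g $      match g
  6  $ J        g $        expand J ::= P g
  7  $ g P      g $        expand P ::= epsilon
  8  $ g        g $        match g
Accept reached after 8 steps.

8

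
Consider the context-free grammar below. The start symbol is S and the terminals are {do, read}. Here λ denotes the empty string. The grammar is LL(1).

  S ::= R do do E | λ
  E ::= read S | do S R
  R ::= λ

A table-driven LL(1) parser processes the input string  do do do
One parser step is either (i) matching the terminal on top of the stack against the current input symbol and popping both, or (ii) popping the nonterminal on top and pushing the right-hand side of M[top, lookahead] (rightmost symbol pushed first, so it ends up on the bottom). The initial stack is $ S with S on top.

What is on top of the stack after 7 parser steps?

step 1: stack=$ S  input=do do do $  — expand S ::= R do do E
step 2: stack=$ E do do R  input=do do do $  — expand R ::= λ
step 3: stack=$ E do do  input=do do do $  — match do
step 4: stack=$ E do  input=do do $  — match do
step 5: stack=$ E  input=do $  — expand E ::= do S R
step 6: stack=$ R S do  input=do $  — match do
step 7: stack=$ R S  input=$  — expand S ::= λ
Stack after step 7: $ R (top = R).

R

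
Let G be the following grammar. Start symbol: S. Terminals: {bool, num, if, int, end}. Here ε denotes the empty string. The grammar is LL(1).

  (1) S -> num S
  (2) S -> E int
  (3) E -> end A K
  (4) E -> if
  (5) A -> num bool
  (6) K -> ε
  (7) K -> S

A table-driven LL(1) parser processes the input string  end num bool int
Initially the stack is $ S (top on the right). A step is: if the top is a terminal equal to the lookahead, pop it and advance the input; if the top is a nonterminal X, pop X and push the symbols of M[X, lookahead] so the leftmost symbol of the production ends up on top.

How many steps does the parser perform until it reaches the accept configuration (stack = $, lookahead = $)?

step 1: stack=$ S  input=end num bool int $  — expand S -> E int
step 2: stack=$ int E  input=end num bool int $  — expand E -> end A K
step 3: stack=$ int K A end  input=end num bool int $  — match end
step 4: stack=$ int K A  input=num bool int $  — expand A -> num bool
step 5: stack=$ int K bool num  input=num bool int $  — match num
step 6: stack=$ int K bool  input=bool int $  — match bool
step 7: stack=$ int K  input=int $  — expand K -> ε
step 8: stack=$ int  input=int $  — match int
Accept reached after 8 steps.

8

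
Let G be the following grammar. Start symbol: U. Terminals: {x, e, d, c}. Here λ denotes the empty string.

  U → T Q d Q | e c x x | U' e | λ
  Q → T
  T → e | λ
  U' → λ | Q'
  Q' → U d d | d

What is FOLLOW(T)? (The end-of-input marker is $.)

{$, d, e}

FIRST(T): from T→e we get {e}; from T→λ we get {λ}. So FIRST(T) = {λ, e}.
FIRST(Q): from Q→T we get {λ, e}. So FIRST(Q) = {λ, e}.
FIRST(U): from U→T Q d Q we get {d, e}; from U→e c x x we get {e}; from U→U' e we get {d, e}; from U→λ we get {λ}. So FIRST(U) = {λ, d, e}.
FIRST(Q'): from Q'→U d d we get {d, e}; from Q'→d we get {d}. So FIRST(Q') = {d, e}.
FIRST(U'): from U'→λ we get {λ}; from U'→Q' we get {d, e}. So FIRST(U') = {λ, d, e}.
FOLLOW(U) includes $ since U is the start symbol.
FOLLOW(U): in Q'→U d d, U is followed by d d with FIRST {d}. Thus FOLLOW(U) = {$, d}.
FOLLOW(Q): in U→T Q d Q (occurrence 1), Q is followed by d Q with FIRST {d}; in U→T Q d Q (occurrence 2), the suffix after Q is empty, so FOLLOW(Q) ⊇ FOLLOW(U) = {$, d}. Thus FOLLOW(Q) = {$, d}.
FOLLOW(T): in U→T Q d Q, T is followed by Q d Q with FIRST {d, e}; in Q→T, the suffix after T is empty, so FOLLOW(T) ⊇ FOLLOW(Q) = {$, d}. Thus FOLLOW(T) = {$, d, e}.
FOLLOW(U'): in U→U' e, U' is followed by e with FIRST {e}. Thus FOLLOW(U') = {e}.
FOLLOW(Q'): in U'→Q', the suffix after Q' is empty, so FOLLOW(Q') ⊇ FOLLOW(U') = {e}. Thus FOLLOW(Q') = {e}.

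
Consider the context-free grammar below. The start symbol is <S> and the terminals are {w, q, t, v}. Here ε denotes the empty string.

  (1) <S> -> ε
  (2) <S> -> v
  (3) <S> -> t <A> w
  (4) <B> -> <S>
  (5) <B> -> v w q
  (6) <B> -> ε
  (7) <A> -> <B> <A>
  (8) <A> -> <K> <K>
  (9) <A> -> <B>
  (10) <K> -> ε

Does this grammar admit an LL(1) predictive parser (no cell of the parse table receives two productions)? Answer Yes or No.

FIRST(<S>) = {ε, t, v}
FIRST(<B>) = {ε, t, v}
FIRST(<A>) = {ε, t, v}
FIRST(<K>) = {ε}
FOLLOW(<S>) = {$, t, v, w}
FOLLOW(<B>) = {t, v, w}
FOLLOW(<A>) = {w}
FOLLOW(<K>) = {w}
Cell M[<A>, t] receives both <A> -> <B> <A> and <A> -> <B> — the grammar is not LL(1).

No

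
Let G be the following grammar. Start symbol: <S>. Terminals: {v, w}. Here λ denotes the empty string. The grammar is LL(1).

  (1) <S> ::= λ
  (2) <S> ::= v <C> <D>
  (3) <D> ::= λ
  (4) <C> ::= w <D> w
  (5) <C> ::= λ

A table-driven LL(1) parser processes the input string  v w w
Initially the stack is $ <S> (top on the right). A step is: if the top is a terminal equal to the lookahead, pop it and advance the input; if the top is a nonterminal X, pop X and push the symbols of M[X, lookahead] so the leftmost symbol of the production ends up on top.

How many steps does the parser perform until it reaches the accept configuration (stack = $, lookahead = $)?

     Stack          Input    Action
  1  $ <S>          v w w $  expand <S> ::= v <C> <D>
  2  $ <D> <C> v    v w w $  match v
  3  $ <D> <C>      w w $    expand <C> ::= w <D> w
  4  $ <D> w <D> w  w w $    match w
  5  $ <D> w <D>    w $      expand <D> ::= λ
  6  $ <D> w        w $      match w
  7  $ <D>          $        expand <D> ::= λ
Accept reached after 7 steps.

7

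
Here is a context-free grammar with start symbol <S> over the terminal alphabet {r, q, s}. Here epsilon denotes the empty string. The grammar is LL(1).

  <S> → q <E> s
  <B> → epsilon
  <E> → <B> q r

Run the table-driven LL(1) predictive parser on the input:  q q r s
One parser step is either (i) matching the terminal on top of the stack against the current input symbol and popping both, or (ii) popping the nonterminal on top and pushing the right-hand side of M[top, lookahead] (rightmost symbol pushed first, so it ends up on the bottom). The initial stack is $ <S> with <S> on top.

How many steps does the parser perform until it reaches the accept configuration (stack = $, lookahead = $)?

step 1: stack=$ <S>  input=q q r s $  — expand <S> → q <E> s
step 2: stack=$ s <E> q  input=q q r s $  — match q
step 3: stack=$ s <E>  input=q r s $  — expand <E> → <B> q r
step 4: stack=$ s r q <B>  input=q r s $  — expand <B> → epsilon
step 5: stack=$ s r q  input=q r s $  — match q
step 6: stack=$ s r  input=r s $  — match r
step 7: stack=$ s  input=s $  — match s
Accept reached after 7 steps.

7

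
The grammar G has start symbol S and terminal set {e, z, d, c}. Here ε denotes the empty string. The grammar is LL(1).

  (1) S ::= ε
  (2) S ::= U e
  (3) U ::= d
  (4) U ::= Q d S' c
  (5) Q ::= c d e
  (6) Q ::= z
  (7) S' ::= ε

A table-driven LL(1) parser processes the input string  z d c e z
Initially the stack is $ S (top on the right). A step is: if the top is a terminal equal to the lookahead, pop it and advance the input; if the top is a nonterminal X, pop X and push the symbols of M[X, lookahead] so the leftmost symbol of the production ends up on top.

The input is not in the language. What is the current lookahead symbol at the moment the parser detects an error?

z

step 1: stack=$ S  input=z d c e z $  — expand S ::= U e
step 2: stack=$ e U  input=z d c e z $  — expand U ::= Q d S' c
step 3: stack=$ e c S' d Q  input=z d c e z $  — expand Q ::= z
step 4: stack=$ e c S' d z  input=z d c e z $  — match z
step 5: stack=$ e c S' d  input=d c e z $  — match d
step 6: stack=$ e c S'  input=c e z $  — expand S' ::= ε
step 7: stack=$ e c  input=c e z $  — match c
step 8: stack=$ e  input=e z $  — match e
step 9: stack=$  input=z $  — error: stack empty but input remains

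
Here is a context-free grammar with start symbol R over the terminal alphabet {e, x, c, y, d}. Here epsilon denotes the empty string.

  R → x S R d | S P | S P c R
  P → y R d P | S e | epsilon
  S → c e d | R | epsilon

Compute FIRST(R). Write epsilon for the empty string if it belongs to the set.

FIRST(R) = {epsilon, c, e, x, y}  (via S P, S P c R)
FIRST(S) = {epsilon, c, e, x, y}  (via R)
FIRST(P) = {epsilon, c, e, x, y}  (via S e)

{epsilon, c, e, x, y}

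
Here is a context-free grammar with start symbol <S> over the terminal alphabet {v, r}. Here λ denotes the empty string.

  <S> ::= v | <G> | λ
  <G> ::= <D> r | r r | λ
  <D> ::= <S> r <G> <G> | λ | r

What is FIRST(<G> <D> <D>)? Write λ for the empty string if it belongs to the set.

FIRST(<S>): from <S>::=v we get {v}; from <S>::=<G> we get {λ, r, v}; from <S>::=λ we get {λ}. So FIRST(<S>) = {λ, r, v}.
FIRST(<D>): from <D>::=<S> r <G> <G> we get {r, v}; from <D>::=λ we get {λ}; from <D>::=r we get {r}. So FIRST(<D>) = {λ, r, v}.
FIRST(<G>): from <G>::=<D> r we get {r, v}; from <G>::=r r we get {r}; from <G>::=λ we get {λ}. So FIRST(<G>) = {λ, r, v}.
FIRST(<G> <D> <D>): take FIRST of each symbol in turn, carrying on past any symbol whose FIRST contains λ; result {λ, r, v}.

{λ, r, v}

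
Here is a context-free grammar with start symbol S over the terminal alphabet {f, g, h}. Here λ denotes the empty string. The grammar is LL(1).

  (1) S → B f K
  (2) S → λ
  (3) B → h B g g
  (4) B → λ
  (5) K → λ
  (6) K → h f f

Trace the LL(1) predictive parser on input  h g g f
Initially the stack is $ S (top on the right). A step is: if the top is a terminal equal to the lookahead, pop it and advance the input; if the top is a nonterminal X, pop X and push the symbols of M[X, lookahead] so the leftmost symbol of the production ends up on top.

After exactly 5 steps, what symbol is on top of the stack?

     Stack          Input      Action
  1  $ S            h g g f $  expand S → B f K
  2  $ K f B        h g g f $  expand B → h B g g
  3  $ K f g g B h  h g g f $  match h
  4  $ K f g g B    g g f $    expand B → λ
  5  $ K f g g      g g f $    match g
Stack after step 5: $ K f g (top = g).

g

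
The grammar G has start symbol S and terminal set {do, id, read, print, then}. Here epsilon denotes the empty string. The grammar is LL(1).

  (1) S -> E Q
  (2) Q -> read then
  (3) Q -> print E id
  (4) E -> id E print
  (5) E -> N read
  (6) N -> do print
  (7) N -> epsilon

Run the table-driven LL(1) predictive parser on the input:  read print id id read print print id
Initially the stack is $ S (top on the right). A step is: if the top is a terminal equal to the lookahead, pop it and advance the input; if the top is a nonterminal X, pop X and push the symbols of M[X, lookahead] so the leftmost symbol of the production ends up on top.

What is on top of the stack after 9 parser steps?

step 1: stack=$ S  input=read print id id read print print id $  — expand S -> E Q
step 2: stack=$ Q E  input=read print id id read print print id $  — expand E -> N read
step 3: stack=$ Q read N  input=read print id id read print print id $  — expand N -> epsilon
step 4: stack=$ Q read  input=read print id id read print print id $  — match read
step 5: stack=$ Q  input=print id id read print print id $  — expand Q -> print E id
step 6: stack=$ id E print  input=print id id read print print id $  — match print
step 7: stack=$ id E  input=id id read print print id $  — expand E -> id E print
step 8: stack=$ id print E id  input=id id read print print id $  — match id
step 9: stack=$ id print E  input=id read print print id $  — expand E -> id E print
Stack after step 9: $ id print print E id (top = id).

id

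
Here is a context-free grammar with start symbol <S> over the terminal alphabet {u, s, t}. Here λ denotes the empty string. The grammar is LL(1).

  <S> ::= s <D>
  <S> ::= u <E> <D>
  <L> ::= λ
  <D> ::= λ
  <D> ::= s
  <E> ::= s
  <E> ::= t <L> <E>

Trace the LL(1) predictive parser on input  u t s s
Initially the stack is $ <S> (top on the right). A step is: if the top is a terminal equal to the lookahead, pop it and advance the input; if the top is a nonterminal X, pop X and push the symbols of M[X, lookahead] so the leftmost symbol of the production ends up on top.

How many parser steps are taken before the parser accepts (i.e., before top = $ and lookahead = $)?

step 1: stack=$ <S>  input=u t s s $  — expand <S> ::= u <E> <D>
step 2: stack=$ <D> <E> u  input=u t s s $  — match u
step 3: stack=$ <D> <E>  input=t s s $  — expand <E> ::= t <L> <E>
step 4: stack=$ <D> <E> <L> t  input=t s s $  — match t
step 5: stack=$ <D> <E> <L>  input=s s $  — expand <L> ::= λ
step 6: stack=$ <D> <E>  input=s s $  — expand <E> ::= s
step 7: stack=$ <D> s  input=s s $  — match s
step 8: stack=$ <D>  input=s $  — expand <D> ::= s
step 9: stack=$ s  input=s $  — match s
Accept reached after 9 steps.

9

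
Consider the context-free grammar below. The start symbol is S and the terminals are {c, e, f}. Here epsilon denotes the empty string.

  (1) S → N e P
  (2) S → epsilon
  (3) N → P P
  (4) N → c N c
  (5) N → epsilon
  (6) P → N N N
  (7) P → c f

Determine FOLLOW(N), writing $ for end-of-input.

FIRST(S) = {epsilon, c, e}  (via N e P)
FIRST(N) = {epsilon, c}  (via P P)
FIRST(P) = {epsilon, c}  (via N N N)
FOLLOW(S) includes $ since S is the start symbol.
FOLLOW(S): S appears on no right-hand side. Thus FOLLOW(S) = {$}.
FOLLOW(N): in S→N e P, N is followed by e P with FIRST {e}; in N→c N c, N is followed by c with FIRST {c}; in P→N N N (occurrence 1), N is followed by N N with FIRST {epsilon, c}; in P→N N N (occurrence 1), the suffix after N is nullable, so FOLLOW(N) ⊇ FOLLOW(P) = {$, c, e}; in P→N N N (occurrence 2), N is followed by N with FIRST {epsilon, c}; in P→N N N (occurrence 2), the suffix after N is nullable, so FOLLOW(N) ⊇ FOLLOW(P) = {$, c, e}; in P→N N N (occurrence 3), the suffix after N is empty, so FOLLOW(N) ⊇ FOLLOW(P) = {$, c, e}. Thus FOLLOW(N) = {$, c, e}.
FOLLOW(P): in S→N e P, the suffix after P is empty, so FOLLOW(P) ⊇ FOLLOW(S) = {$}; in N→P P (occurrence 1), P is followed by P with FIRST {epsilon, c}; in N→P P (occurrence 1), the suffix after P is nullable, so FOLLOW(P) ⊇ FOLLOW(N) = {$, c, e}; in N→P P (occurrence 2), the suffix after P is empty, so FOLLOW(P) ⊇ FOLLOW(N) = {$, c, e}. Thus FOLLOW(P) = {$, c, e}.

{$, c, e}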